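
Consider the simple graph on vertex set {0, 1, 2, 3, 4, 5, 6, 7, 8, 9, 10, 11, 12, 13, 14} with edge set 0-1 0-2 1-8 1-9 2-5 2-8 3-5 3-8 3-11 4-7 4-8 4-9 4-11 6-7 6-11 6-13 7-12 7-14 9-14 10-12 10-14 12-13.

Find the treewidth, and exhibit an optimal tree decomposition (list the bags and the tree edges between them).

Every bag has size at most 4, so the width is 4 − 1 = 3 and tw(G) ≤ 3. For the lower bound: the 4 vertex sets {0,2,5}, {3}, {8}, {1,4,9,11} are disjoint, each induces a connected subgraph, and every pair is joined by at least one edge of G. Contracting each set to a single vertex therefore yields K_{4} as a minor, and since treewidth is minor-monotone, tw(G) ≥ tw(K_{4}) = 3. Therefore the treewidth is 3.

Treewidth 3.
One such decomposition:
Bags: B1 = {0, 2, 3, 5}  B2 = {0, 2, 3, 8}  B3 = {0, 1, 3, 8}  B4 = {1, 3, 8, 11}  B5 = {1, 4, 8, 11}  B6 = {1, 4, 9, 11}  B7 = {4, 6, 9, 11}  B8 = {4, 6, 7, 9}  B9 = {6, 7, 9, 14}  B10 = {6, 7, 13, 14}  B11 = {7, 12, 13, 14}  B12 = {10, 12, 13, 14}
Tree: B1–B2, B2–B3, B3–B4, B4–B5, B5–B6, B6–B7, B7–B8, B8–B9, B9–B10, B10–B11, B11–B12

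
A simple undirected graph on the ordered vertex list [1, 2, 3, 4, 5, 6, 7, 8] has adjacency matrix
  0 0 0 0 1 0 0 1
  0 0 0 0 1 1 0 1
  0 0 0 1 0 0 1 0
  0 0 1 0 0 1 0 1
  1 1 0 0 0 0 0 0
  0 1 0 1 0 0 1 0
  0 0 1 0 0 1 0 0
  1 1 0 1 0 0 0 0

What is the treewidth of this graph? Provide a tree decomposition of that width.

The largest bag has 3 vertices, giving width 2; this decomposition certifies tw(G) ≤ 2. For the lower bound, G contains the cycle 5–1–8–2–5, so G is not a forest; only forests have treewidth ≤ 1, hence tw(G) ≥ 2. Therefore the treewidth is 2.

Treewidth 2.
Bags: B1 = {1, 2, 5}  B2 = {1, 2, 8}  B3 = {2, 6, 8}  B4 = {4, 6, 8}  B5 = {4, 6, 7}  B6 = {3, 4, 7}
Tree: B1–B2, B2–B3, B3–B4, B4–B5, B5–B6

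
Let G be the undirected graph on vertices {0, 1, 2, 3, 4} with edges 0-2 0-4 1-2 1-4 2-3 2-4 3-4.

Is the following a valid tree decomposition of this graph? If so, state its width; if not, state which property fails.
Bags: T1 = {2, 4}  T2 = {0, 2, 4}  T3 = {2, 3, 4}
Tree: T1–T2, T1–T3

A tree decomposition must satisfy three properties: every vertex lies in some bag; for every edge, both endpoints lie together in some bag; and for every vertex, the bags containing it form a connected subtree. Here vertex 1 appears in no bag, so the decomposition is invalid.

No — vertex 1 appears in no bag.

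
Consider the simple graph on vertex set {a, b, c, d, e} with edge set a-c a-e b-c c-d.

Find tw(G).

1

A width-1 tree decomposition is:
Bags: B1 = {a, c}  B2 = {a, e}  B3 = {b, c}  B4 = {c, d}
Tree: B1–B2, B1–B3, B1–B4
Every bag has size at most 2, so the width is 2 − 1 = 1 and tw(G) ≤ 1. Any graph with an edge has treewidth ≥ 1, and G has the edge c–a. Combining the bounds, tw(G) = 1.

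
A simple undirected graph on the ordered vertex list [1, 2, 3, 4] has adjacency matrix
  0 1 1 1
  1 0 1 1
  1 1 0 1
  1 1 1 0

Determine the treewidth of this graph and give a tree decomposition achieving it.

Treewidth 3.
One such decomposition:
Bags: B1 = {1, 2, 3, 4}
Tree: (single bag)

A single bag containing all 4 vertices is trivially a valid decomposition of width 3. On the other hand G contains the 4-clique {1, 2, 3, 4}. A clique must lie in a single bag of any decomposition, so no decomposition can have width below 3. Combining the bounds, tw(G) = 3.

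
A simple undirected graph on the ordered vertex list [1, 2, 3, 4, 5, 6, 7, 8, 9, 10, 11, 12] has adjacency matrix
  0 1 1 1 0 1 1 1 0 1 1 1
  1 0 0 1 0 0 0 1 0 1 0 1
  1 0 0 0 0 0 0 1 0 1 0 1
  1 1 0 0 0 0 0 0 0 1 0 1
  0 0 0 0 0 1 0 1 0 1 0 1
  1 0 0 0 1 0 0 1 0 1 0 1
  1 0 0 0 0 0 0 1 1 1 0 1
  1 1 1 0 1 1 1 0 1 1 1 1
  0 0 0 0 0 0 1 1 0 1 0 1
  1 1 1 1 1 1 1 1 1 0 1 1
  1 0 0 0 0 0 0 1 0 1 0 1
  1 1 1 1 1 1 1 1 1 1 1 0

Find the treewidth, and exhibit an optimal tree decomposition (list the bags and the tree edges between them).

Treewidth 4.
Bags: B1 = {1, 3, 8, 10, 12}  B2 = {1, 2, 8, 10, 12}  B3 = {1, 6, 8, 10, 12}  B4 = {1, 8, 10, 11, 12}  B5 = {5, 6, 8, 10, 12}  B6 = {1, 2, 4, 10, 12}  B7 = {1, 7, 8, 10, 12}  B8 = {7, 8, 9, 10, 12}
Tree: B1–B2, B2–B3, B2–B4, B3–B5, B2–B6, B3–B7, B7–B8

The largest bag has 5 vertices, giving width 4; this decomposition certifies tw(G) ≤ 4. For the lower bound, the 5 vertices {1, 2, 8, 10, 12} are pairwise adjacent, and any tree decomposition puts a clique entirely inside one bag — forcing width ≥ 4. Hence tw(G) = 4 exactly.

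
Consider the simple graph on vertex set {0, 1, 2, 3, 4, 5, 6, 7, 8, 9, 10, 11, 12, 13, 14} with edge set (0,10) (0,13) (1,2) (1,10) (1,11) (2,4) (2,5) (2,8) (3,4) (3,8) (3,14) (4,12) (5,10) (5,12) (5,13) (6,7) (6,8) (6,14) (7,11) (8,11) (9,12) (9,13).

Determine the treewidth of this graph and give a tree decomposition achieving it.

Treewidth 3.
One such decomposition:
Bags: B1 = {3, 6, 7, 14}  B2 = {3, 6, 7, 8}  B3 = {3, 7, 8, 11}  B4 = {3, 4, 8, 11}  B5 = {2, 4, 8, 11}  B6 = {1, 2, 4, 11}  B7 = {1, 2, 4, 12}  B8 = {1, 2, 5, 12}  B9 = {1, 5, 10, 12}  B10 = {5, 9, 10, 12}  B11 = {5, 9, 10, 13}  B12 = {0, 9, 10, 13}
Tree: B1–B2, B2–B3, B3–B4, B4–B5, B5–B6, B6–B7, B7–B8, B8–B9, B9–B10, B10–B11, B11–B12

Every bag has size at most 4, so the width is 4 − 1 = 3 and tw(G) ≤ 3. For the lower bound: the 4 vertex sets {6,7,14}, {3}, {8}, {1,2,4,11} are disjoint, each induces a connected subgraph, and every pair is joined by at least one edge of G. Contracting each set to a single vertex therefore yields K_{4} as a minor, and since treewidth is minor-monotone, tw(G) ≥ tw(K_{4}) = 3. The upper and lower bounds meet at 3, so that is the treewidth.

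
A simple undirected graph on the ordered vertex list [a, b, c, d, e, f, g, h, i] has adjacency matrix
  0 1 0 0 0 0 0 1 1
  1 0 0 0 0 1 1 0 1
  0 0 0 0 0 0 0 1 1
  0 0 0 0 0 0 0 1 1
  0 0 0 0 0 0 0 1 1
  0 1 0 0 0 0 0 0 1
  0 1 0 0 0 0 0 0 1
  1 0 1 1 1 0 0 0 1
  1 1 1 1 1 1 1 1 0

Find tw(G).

A width-2 tree decomposition is:
Bags: B1 = {c, h, i}  B2 = {a, h, i}  B3 = {e, h, i}  B4 = {a, b, i}  B5 = {b, g, i}  B6 = {d, h, i}  B7 = {b, f, i}
Tree: B1–B2, B2–B3, B2–B4, B4–B5, B3–B6, B5–B7
Every bag has size at most 3, so the width is 3 − 1 = 2 and tw(G) ≤ 2. For the lower bound, the 3 vertices {b, g, i} are pairwise adjacent, and any tree decomposition puts a clique entirely inside one bag — forcing width ≥ 2. Therefore the treewidth is 2.

2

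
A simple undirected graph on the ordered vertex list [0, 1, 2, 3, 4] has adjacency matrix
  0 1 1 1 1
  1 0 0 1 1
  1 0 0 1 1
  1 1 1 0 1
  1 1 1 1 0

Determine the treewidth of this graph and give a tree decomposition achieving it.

Treewidth 3.
One optimal decomposition is:
Bags: B1 = {0, 2, 3, 4}  B2 = {0, 1, 3, 4}
Tree: B1–B2

Each bag holds 4 vertices, so the decomposition has width 3, which upper-bounds the treewidth. For the lower bound, the 4 vertices {0, 1, 3, 4} are pairwise adjacent, and any tree decomposition puts a clique entirely inside one bag — forcing width ≥ 3. Hence tw(G) = 3 exactly.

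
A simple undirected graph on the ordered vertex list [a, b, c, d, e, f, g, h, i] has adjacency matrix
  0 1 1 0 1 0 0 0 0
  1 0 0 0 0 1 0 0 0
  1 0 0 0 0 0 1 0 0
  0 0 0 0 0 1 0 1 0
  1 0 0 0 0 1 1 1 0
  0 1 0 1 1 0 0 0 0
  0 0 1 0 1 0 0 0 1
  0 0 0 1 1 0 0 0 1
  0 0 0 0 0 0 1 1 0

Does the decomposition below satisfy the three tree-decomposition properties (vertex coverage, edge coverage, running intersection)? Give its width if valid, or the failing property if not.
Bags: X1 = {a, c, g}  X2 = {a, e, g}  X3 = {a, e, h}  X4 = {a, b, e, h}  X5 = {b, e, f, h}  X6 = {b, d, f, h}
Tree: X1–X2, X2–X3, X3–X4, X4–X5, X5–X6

No — vertex i appears in no bag.

A tree decomposition must satisfy three properties: every vertex lies in some bag; for every edge, both endpoints lie together in some bag; and for every vertex, the bags containing it form a connected subtree. Here vertex i appears in no bag, so the decomposition is invalid.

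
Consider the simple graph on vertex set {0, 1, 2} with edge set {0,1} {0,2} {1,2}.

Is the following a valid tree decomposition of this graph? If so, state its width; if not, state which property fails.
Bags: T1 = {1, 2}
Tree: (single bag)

A tree decomposition must satisfy three properties: every vertex lies in some bag; for every edge, both endpoints lie together in some bag; and for every vertex, the bags containing it form a connected subtree. Here vertex 0 appears in no bag, so the decomposition is invalid.

No — vertex 0 appears in no bag.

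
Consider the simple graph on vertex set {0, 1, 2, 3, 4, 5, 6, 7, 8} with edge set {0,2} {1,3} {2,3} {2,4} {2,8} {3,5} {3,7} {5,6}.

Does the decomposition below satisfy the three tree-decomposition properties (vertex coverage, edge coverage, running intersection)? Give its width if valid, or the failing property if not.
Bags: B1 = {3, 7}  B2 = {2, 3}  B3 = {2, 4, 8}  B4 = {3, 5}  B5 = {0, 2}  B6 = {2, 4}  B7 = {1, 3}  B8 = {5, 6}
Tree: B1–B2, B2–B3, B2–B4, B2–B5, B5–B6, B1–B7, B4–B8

No — bags containing vertex 4 are not connected in the tree.

A tree decomposition must satisfy three properties: every vertex lies in some bag; for every edge, both endpoints lie together in some bag; and for every vertex, the bags containing it form a connected subtree. Here bags containing vertex 4 are not connected in the tree, so the decomposition is invalid.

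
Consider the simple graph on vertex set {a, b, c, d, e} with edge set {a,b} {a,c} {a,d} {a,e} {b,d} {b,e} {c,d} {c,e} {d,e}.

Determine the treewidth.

3

A width-3 tree decomposition is:
Bags: B1 = {a, b, d, e}  B2 = {a, c, d, e}
Tree: B1–B2
Every bag has size at most 4, so the width is 4 − 1 = 3 and tw(G) ≤ 3. Conversely, {a, c, d, e} is a clique of size 4, and the vertices of any clique must share a bag in every tree decomposition; so some bag has ≥ 4 vertices and tw(G) ≥ 3. Hence tw(G) = 3 exactly.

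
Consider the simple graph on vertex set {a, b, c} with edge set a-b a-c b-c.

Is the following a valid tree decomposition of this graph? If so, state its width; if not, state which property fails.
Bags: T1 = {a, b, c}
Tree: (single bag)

Yes; width 2.

Checking the three conditions: (i) the bags cover all of {a, b, c}; (ii) for each edge, some bag contains both endpoints; (iii) the bags containing any fixed vertex form a subtree. All hold, so the decomposition is valid with width 3 − 1 = 2.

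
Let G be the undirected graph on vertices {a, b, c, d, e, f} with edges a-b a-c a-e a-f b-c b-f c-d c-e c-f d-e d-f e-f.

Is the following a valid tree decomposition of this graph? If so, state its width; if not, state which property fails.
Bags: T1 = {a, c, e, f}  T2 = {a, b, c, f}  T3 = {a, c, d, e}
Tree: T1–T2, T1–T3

No — edge (f,d) lies in no bag.

A tree decomposition must satisfy three properties: every vertex lies in some bag; for every edge, both endpoints lie together in some bag; and for every vertex, the bags containing it form a connected subtree. Here edge (f,d) lies in no bag, so the decomposition is invalid.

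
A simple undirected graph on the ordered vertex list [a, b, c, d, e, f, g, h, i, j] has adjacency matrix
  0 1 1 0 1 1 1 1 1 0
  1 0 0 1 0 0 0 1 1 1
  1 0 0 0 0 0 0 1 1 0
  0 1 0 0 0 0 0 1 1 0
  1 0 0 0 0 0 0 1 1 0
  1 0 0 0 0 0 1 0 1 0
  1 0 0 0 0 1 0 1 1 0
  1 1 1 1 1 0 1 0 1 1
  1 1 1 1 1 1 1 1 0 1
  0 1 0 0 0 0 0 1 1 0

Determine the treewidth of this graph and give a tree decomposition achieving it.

Treewidth 3.
One optimal decomposition is:
Bags: B1 = {a, b, h, i}  B2 = {a, e, h, i}  B3 = {b, h, i, j}  B4 = {a, g, h, i}  B5 = {b, d, h, i}  B6 = {a, f, g, i}  B7 = {a, c, h, i}
Tree: B1–B2, B1–B3, B1–B4, B3–B5, B4–B6, B2–B7

Every bag has size at most 4, so the width is 4 − 1 = 3 and tw(G) ≤ 3. Conversely, {b, d, h, i} is a clique of size 4, and the vertices of any clique must share a bag in every tree decomposition; so some bag has ≥ 4 vertices and tw(G) ≥ 3. Therefore the treewidth is 3.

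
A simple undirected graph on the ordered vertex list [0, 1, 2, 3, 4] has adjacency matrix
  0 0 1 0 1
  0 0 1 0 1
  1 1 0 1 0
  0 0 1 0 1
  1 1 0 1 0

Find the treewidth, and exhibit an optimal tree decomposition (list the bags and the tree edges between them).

Each bag holds 3 vertices, so the decomposition has width 2, which upper-bounds the treewidth. For the lower bound, G contains the cycle 4–1–2–3–4, so G is not a forest; only forests have treewidth ≤ 1, hence tw(G) ≥ 2. Combining the bounds, tw(G) = 2.

Treewidth 2.
One such decomposition:
Bags: B1 = {1, 2, 4}  B2 = {2, 3, 4}  B3 = {0, 2, 4}
Tree: B1–B2, B2–B3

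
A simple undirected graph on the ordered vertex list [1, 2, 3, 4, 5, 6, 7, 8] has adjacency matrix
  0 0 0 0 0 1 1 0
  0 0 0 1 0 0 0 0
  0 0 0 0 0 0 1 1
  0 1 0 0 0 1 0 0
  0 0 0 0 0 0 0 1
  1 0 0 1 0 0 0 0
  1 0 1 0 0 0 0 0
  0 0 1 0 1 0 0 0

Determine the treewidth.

A width-1 tree decomposition is:
Bags: B1 = {2, 4}  B2 = {4, 6}  B3 = {1, 6}  B4 = {1, 7}  B5 = {3, 7}  B6 = {3, 8}  B7 = {5, 8}
Tree: B1–B2, B2–B3, B3–B4, B4–B5, B5–B6, B6–B7
Every bag has size at most 2, so the width is 2 − 1 = 1 and tw(G) ≤ 1. G has an edge, so its treewidth is at least 1. Combining the bounds, tw(G) = 1.

1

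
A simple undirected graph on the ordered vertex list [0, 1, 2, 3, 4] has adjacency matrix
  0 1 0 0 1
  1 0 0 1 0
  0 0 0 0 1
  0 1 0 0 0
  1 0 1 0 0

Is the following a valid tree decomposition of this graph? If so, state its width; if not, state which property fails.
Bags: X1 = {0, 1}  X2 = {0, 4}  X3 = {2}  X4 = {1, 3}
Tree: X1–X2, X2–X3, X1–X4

No — edge (4,2) lies in no bag.

A tree decomposition must satisfy three properties: every vertex lies in some bag; for every edge, both endpoints lie together in some bag; and for every vertex, the bags containing it form a connected subtree. Here edge (4,2) lies in no bag, so the decomposition is invalid.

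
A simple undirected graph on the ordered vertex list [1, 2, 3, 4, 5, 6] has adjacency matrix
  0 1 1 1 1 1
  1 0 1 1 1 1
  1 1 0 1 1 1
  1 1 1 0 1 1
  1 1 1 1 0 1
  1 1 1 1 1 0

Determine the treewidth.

A width-5 tree decomposition is:
Bags: B1 = {1, 2, 3, 4, 5, 6}
Tree: (single bag)
A single bag containing all 6 vertices is trivially a valid decomposition of width 5. For the lower bound, the 6 vertices {1, 2, 3, 4, 5, 6} are pairwise adjacent, and any tree decomposition puts a clique entirely inside one bag — forcing width ≥ 5. Combining the bounds, tw(G) = 5.

5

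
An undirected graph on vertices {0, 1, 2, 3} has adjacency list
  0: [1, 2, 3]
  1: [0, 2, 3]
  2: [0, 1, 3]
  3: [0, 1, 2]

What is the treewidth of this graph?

A width-3 tree decomposition is:
Bags: B1 = {0, 1, 2, 3}
Tree: (single bag)
With just one bag of size 4, the width is 4 − 1 = 3, so tw(G) ≤ 3. For the lower bound, the 4 vertices {0, 1, 2, 3} are pairwise adjacent, and any tree decomposition puts a clique entirely inside one bag — forcing width ≥ 3. Hence tw(G) = 3 exactly.

3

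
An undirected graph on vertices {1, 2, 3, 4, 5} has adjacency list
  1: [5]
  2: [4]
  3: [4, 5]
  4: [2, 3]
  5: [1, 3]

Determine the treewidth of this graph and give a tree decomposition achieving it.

Each bag holds 2 vertices, so the decomposition has width 1, which upper-bounds the treewidth. Any graph with an edge has treewidth ≥ 1, and G has the edge 2–4. Therefore the treewidth is 1.

Treewidth 1.
One such decomposition:
Bags: B1 = {2, 4}  B2 = {3, 4}  B3 = {3, 5}  B4 = {1, 5}
Tree: B1–B2, B2–B3, B3–B4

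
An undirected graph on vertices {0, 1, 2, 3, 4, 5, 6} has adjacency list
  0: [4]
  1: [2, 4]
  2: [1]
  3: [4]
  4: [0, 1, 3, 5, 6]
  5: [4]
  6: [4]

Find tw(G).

A width-1 tree decomposition is:
Bags: B1 = {1, 4}  B2 = {4, 5}  B3 = {1, 2}  B4 = {0, 4}  B5 = {4, 6}  B6 = {3, 4}
Tree: B1–B2, B1–B3, B1–B4, B2–B5, B4–B6
The largest bag has 2 vertices, giving width 1; this decomposition certifies tw(G) ≤ 1. Any graph with an edge has treewidth ≥ 1, and G has the edge 1–4. Therefore the treewidth is 1.

1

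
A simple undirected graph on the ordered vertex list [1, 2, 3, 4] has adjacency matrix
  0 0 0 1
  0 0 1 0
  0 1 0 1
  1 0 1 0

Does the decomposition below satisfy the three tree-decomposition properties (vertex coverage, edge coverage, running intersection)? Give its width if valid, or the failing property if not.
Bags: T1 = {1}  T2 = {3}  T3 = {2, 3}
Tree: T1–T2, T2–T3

A tree decomposition must satisfy three properties: every vertex lies in some bag; for every edge, both endpoints lie together in some bag; and for every vertex, the bags containing it form a connected subtree. Here vertex 4 appears in no bag, so the decomposition is invalid.

No — vertex 4 appears in no bag.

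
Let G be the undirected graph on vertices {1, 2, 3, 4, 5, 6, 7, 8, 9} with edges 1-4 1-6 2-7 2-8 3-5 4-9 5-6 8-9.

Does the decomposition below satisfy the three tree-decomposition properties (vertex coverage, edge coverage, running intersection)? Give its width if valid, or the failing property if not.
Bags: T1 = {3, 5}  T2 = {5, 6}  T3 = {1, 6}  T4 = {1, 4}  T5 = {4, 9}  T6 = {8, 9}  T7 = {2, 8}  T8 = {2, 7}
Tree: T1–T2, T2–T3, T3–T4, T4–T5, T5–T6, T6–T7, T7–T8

Checking the three conditions: (i) the bags cover all of {1, 2, 3, 4, 5, 6, 7, 8, 9}; (ii) for each edge, some bag contains both endpoints; (iii) the bags containing any fixed vertex form a subtree. All hold, so the decomposition is valid with width 2 − 1 = 1.

Yes; width 1.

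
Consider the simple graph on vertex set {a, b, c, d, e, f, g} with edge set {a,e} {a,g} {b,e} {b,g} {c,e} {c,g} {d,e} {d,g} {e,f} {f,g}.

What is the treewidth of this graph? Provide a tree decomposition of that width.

Treewidth 2.
One optimal decomposition is:
Bags: B1 = {d, e, g}  B2 = {a, e, g}  B3 = {e, f, g}  B4 = {c, e, g}  B5 = {b, e, g}
Tree: B1–B2, B2–B3, B3–B4, B4–B5

The largest bag has 3 vertices, giving width 2; this decomposition certifies tw(G) ≤ 2. Since g–d–e–a–g is a cycle in G, G is not acyclic. Forests are exactly the graphs of treewidth ≤ 1, so tw(G) ≥ 2. The upper and lower bounds meet at 2, so that is the treewidth.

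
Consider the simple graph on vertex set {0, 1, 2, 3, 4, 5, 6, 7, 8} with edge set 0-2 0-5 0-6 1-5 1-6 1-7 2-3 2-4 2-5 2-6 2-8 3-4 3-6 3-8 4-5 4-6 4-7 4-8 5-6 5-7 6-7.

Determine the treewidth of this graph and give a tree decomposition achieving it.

The largest bag has 4 vertices, giving width 3; this decomposition certifies tw(G) ≤ 3. On the other hand G contains the 4-clique {2, 3, 4, 8}. A clique must lie in a single bag of any decomposition, so no decomposition can have width below 3. The upper and lower bounds meet at 3, so that is the treewidth.

Treewidth 3.
Bags: B1 = {4, 5, 6, 7}  B2 = {2, 4, 5, 6}  B3 = {0, 2, 5, 6}  B4 = {1, 5, 6, 7}  B5 = {2, 3, 4, 6}  B6 = {2, 3, 4, 8}
Tree: B1–B2, B2–B3, B1–B4, B2–B5, B5–B6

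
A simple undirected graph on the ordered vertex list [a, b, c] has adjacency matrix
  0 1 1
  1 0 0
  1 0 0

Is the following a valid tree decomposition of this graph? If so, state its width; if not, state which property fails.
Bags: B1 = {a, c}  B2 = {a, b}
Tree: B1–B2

Vertex coverage: the bags together contain {a, b, c}, the full vertex set. Edge coverage: each edge of G has both endpoints in at least one bag. Running intersection: for every vertex, the bags containing it form a connected subtree. All three properties hold, so this is a valid tree decomposition of width max|bag| − 1 = 1, and hence tw(G) ≤ 1.

Yes; width 1.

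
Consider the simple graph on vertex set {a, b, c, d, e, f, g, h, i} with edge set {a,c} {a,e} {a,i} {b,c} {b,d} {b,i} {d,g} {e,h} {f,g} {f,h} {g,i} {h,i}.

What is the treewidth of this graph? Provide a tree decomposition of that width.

Every bag has size at most 4, so the width is 4 − 1 = 3 and tw(G) ≤ 3. For the lower bound: the 4 vertex sets {e,f,h}, {g}, {i}, {a,b,c,d} are disjoint, each induces a connected subgraph, and every pair is joined by at least one edge of G. Contracting each set to a single vertex therefore yields K_{4} as a minor, and since treewidth is minor-monotone, tw(G) ≥ tw(K_{4}) = 3. Hence tw(G) = 3 exactly.

Treewidth 3.
One such decomposition:
Bags: B1 = {e, f, g, h}  B2 = {e, g, h, i}  B3 = {a, e, g, i}  B4 = {a, d, g, i}  B5 = {a, b, d, i}  B6 = {a, b, c, d}
Tree: B1–B2, B2–B3, B3–B4, B4–B5, B5–B6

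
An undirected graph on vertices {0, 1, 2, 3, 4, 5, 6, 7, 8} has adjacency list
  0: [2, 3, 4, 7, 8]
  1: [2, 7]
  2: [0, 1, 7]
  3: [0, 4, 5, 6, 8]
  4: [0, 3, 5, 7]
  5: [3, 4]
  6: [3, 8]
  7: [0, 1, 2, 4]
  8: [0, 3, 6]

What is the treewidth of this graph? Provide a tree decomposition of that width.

The largest bag has 3 vertices, giving width 2; this decomposition certifies tw(G) ≤ 2. For the lower bound, the 3 vertices {0, 2, 7} are pairwise adjacent, and any tree decomposition puts a clique entirely inside one bag — forcing width ≥ 2. The upper and lower bounds meet at 2, so that is the treewidth.

Treewidth 2.
One such decomposition:
Bags: B1 = {0, 3, 8}  B2 = {0, 3, 4}  B3 = {3, 6, 8}  B4 = {0, 4, 7}  B5 = {3, 4, 5}  B6 = {0, 2, 7}  B7 = {1, 2, 7}
Tree: B1–B2, B1–B3, B2–B4, B2–B5, B4–B6, B6–B7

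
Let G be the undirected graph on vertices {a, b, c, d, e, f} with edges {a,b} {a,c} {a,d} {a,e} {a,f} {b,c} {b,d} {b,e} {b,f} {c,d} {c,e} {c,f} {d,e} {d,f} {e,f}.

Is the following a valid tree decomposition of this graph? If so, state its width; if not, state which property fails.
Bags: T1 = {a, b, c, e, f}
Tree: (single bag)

No — vertex d appears in no bag.

A tree decomposition must satisfy three properties: every vertex lies in some bag; for every edge, both endpoints lie together in some bag; and for every vertex, the bags containing it form a connected subtree. Here vertex d appears in no bag, so the decomposition is invalid.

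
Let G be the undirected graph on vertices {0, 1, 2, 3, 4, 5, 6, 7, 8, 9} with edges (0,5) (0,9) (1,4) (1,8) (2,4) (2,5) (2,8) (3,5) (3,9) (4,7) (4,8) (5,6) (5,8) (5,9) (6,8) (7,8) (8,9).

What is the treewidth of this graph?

2

A width-2 tree decomposition is:
Bags: B1 = {5, 8, 9}  B2 = {2, 5, 8}  B3 = {0, 5, 9}  B4 = {3, 5, 9}  B5 = {2, 4, 8}  B6 = {5, 6, 8}  B7 = {4, 7, 8}  B8 = {1, 4, 8}
Tree: B1–B2, B1–B3, B3–B4, B2–B5, B2–B6, B5–B7, B7–B8
Each bag holds 3 vertices, so the decomposition has width 2, which upper-bounds the treewidth. Conversely, {0, 5, 9} is a clique of size 3, and the vertices of any clique must share a bag in every tree decomposition; so some bag has ≥ 3 vertices and tw(G) ≥ 2. Combining the bounds, tw(G) = 2.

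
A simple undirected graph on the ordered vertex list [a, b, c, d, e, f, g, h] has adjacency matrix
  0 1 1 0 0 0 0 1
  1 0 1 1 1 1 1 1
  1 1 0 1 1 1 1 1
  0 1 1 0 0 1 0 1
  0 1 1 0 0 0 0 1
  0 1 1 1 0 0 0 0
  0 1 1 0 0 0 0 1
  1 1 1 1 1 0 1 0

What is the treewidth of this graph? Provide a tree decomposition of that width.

Each bag holds 4 vertices, so the decomposition has width 3, which upper-bounds the treewidth. For the lower bound, the 4 vertices {b, c, d, h} are pairwise adjacent, and any tree decomposition puts a clique entirely inside one bag — forcing width ≥ 3. Hence tw(G) = 3 exactly.

Treewidth 3.
One optimal decomposition is:
Bags: B1 = {b, c, g, h}  B2 = {b, c, e, h}  B3 = {a, b, c, h}  B4 = {b, c, d, h}  B5 = {b, c, d, f}
Tree: B1–B2, B2–B3, B2–B4, B4–B5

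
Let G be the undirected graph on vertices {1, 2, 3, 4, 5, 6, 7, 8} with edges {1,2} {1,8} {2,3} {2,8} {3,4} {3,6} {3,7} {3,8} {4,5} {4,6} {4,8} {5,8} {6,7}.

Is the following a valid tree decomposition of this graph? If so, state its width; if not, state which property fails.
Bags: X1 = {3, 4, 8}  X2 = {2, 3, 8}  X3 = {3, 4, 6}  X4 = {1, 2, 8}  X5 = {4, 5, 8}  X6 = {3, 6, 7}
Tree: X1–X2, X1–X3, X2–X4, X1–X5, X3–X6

Yes; width 2.

Every vertex of G appears in some bag (union = {1, 2, 3, 4, 5, 6, 7, 8}); every edge is covered by a bag; and for each vertex v the set of bags containing v is connected in the bag tree. The decomposition is therefore valid. The largest bag has 3 vertices, so the width is 2.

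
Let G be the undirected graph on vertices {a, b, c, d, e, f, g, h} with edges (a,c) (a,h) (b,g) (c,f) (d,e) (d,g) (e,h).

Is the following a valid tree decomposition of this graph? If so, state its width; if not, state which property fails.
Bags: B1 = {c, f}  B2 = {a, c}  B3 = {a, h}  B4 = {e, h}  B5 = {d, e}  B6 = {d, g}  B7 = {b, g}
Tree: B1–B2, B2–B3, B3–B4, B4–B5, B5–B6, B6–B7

Checking the three conditions: (i) the bags cover all of {a, b, c, d, e, f, g, h}; (ii) for each edge, some bag contains both endpoints; (iii) the bags containing any fixed vertex form a subtree. All hold, so the decomposition is valid with width 2 − 1 = 1.

Yes; width 1.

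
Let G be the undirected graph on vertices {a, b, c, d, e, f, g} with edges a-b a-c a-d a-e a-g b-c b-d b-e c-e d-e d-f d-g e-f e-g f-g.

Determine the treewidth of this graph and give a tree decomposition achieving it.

Each bag holds 4 vertices, so the decomposition has width 3, which upper-bounds the treewidth. For the lower bound, the 4 vertices {d, e, f, g} are pairwise adjacent, and any tree decomposition puts a clique entirely inside one bag — forcing width ≥ 3. The upper and lower bounds meet at 3, so that is the treewidth.

Treewidth 3.
One optimal decomposition is:
Bags: B1 = {a, b, d, e}  B2 = {a, d, e, g}  B3 = {d, e, f, g}  B4 = {a, b, c, e}
Tree: B1–B2, B2–B3, B1–B4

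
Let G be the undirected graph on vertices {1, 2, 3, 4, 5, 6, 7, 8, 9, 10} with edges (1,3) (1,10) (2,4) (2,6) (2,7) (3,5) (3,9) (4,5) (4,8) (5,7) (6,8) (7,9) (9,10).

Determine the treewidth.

A width-2 tree decomposition is:
Bags: B1 = {4, 6, 8}  B2 = {2, 4, 6}  B3 = {2, 4, 5}  B4 = {2, 5, 7}  B5 = {3, 5, 7}  B6 = {3, 7, 9}  B7 = {1, 3, 9}  B8 = {1, 9, 10}
Tree: B1–B2, B2–B3, B3–B4, B4–B5, B5–B6, B6–B7, B7–B8
Each bag holds 3 vertices, so the decomposition has width 2, which upper-bounds the treewidth. For the lower bound, G contains the cycle 8–6–2–4–8, so G is not a forest; only forests have treewidth ≤ 1, hence tw(G) ≥ 2. Therefore the treewidth is 2.

2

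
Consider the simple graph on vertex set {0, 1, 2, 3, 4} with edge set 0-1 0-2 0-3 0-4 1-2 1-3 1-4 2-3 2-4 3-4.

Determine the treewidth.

A width-4 tree decomposition is:
Bags: B1 = {0, 1, 2, 3, 4}
Tree: (single bag)
A single bag containing all 5 vertices is trivially a valid decomposition of width 4. Conversely, {0, 1, 2, 3, 4} is a clique of size 5, and the vertices of any clique must share a bag in every tree decomposition; so some bag has ≥ 5 vertices and tw(G) ≥ 4. Hence tw(G) = 4 exactly.

4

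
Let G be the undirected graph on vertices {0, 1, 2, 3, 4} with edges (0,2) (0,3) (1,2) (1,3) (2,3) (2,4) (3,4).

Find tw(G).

A width-2 tree decomposition is:
Bags: B1 = {0, 2, 3}  B2 = {1, 2, 3}  B3 = {2, 3, 4}
Tree: B1–B2, B1–B3
Each bag holds 3 vertices, so the decomposition has width 2, which upper-bounds the treewidth. Conversely, {0, 2, 3} is a clique of size 3, and the vertices of any clique must share a bag in every tree decomposition; so some bag has ≥ 3 vertices and tw(G) ≥ 2. The upper and lower bounds meet at 2, so that is the treewidth.

2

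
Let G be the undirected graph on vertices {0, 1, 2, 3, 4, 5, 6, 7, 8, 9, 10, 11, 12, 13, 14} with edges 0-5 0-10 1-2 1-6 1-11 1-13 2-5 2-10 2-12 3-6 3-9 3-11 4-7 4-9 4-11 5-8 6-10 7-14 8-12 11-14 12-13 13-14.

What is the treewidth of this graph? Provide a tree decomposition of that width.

The largest bag has 4 vertices, giving width 3; this decomposition certifies tw(G) ≤ 3. For the lower bound: the 4 vertex sets {4,7,9}, {14}, {11}, {1,3,6,13} are disjoint, each induces a connected subgraph, and every pair is joined by at least one edge of G. Contracting each set to a single vertex therefore yields K_{4} as a minor, and since treewidth is minor-monotone, tw(G) ≥ tw(K_{4}) = 3. Hence tw(G) = 3 exactly.

Treewidth 3.
Bags: B1 = {4, 7, 9, 14}  B2 = {4, 9, 11, 14}  B3 = {3, 9, 11, 14}  B4 = {3, 11, 13, 14}  B5 = {1, 3, 11, 13}  B6 = {1, 3, 6, 13}  B7 = {1, 6, 12, 13}  B8 = {1, 2, 6, 12}  B9 = {2, 6, 10, 12}  B10 = {2, 8, 10, 12}  B11 = {2, 5, 8, 10}  B12 = {0, 5, 8, 10}
Tree: B1–B2, B2–B3, B3–B4, B4–B5, B5–B6, B6–B7, B7–B8, B8–B9, B9–B10, B10–B11, B11–B12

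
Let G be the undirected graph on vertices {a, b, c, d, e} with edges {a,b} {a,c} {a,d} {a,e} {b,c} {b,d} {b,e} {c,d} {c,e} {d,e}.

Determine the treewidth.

4

A width-4 tree decomposition is:
Bags: B1 = {a, b, c, d, e}
Tree: (single bag)
A single bag containing all 5 vertices is trivially a valid decomposition of width 4. For the lower bound, the 5 vertices {a, b, c, d, e} are pairwise adjacent, and any tree decomposition puts a clique entirely inside one bag — forcing width ≥ 4. Therefore the treewidth is 4.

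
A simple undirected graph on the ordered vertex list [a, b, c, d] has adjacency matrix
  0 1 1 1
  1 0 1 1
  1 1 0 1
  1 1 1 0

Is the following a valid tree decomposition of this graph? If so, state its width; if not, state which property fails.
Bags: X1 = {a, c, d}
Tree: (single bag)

A tree decomposition must satisfy three properties: every vertex lies in some bag; for every edge, both endpoints lie together in some bag; and for every vertex, the bags containing it form a connected subtree. Here vertex b appears in no bag, so the decomposition is invalid.

No — vertex b appears in no bag.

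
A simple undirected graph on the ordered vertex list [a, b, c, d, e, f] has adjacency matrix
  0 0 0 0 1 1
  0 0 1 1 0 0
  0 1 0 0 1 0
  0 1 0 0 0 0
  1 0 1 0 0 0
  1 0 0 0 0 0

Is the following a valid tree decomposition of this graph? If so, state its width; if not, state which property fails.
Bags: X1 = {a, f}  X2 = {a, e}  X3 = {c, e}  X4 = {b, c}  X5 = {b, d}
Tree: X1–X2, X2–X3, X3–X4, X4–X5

Every vertex of G appears in some bag (union = {a, b, c, d, e, f}); every edge is covered by a bag; and for each vertex v the set of bags containing v is connected in the bag tree. The decomposition is therefore valid. The largest bag has 2 vertices, so the width is 1.

Yes; width 1.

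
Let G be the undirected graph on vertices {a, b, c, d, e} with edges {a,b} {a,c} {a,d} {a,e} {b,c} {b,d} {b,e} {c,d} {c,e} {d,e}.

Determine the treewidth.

4

A width-4 tree decomposition is:
Bags: B1 = {a, b, c, d, e}
Tree: (single bag)
With just one bag of size 5, the width is 5 − 1 = 4, so tw(G) ≤ 4. Conversely, {a, b, c, d, e} is a clique of size 5, and the vertices of any clique must share a bag in every tree decomposition; so some bag has ≥ 5 vertices and tw(G) ≥ 4. Therefore the treewidth is 4.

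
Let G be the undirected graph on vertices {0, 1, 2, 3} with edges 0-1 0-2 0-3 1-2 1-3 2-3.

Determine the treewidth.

A width-3 tree decomposition is:
Bags: B1 = {0, 1, 2, 3}
Tree: (single bag)
With just one bag of size 4, the width is 4 − 1 = 3, so tw(G) ≤ 3. On the other hand G contains the 4-clique {0, 1, 2, 3}. A clique must lie in a single bag of any decomposition, so no decomposition can have width below 3. Therefore the treewidth is 3.

3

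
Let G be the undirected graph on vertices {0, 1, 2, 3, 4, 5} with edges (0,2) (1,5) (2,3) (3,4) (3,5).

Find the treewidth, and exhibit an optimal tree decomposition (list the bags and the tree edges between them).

Treewidth 1.
One optimal decomposition is:
Bags: B1 = {1, 5}  B2 = {3, 5}  B3 = {3, 4}  B4 = {2, 3}  B5 = {0, 2}
Tree: B1–B2, B2–B3, B2–B4, B4–B5

Every bag has size at most 2, so the width is 2 − 1 = 1 and tw(G) ≤ 1. G has an edge, so its treewidth is at least 1. The upper and lower bounds meet at 1, so that is the treewidth.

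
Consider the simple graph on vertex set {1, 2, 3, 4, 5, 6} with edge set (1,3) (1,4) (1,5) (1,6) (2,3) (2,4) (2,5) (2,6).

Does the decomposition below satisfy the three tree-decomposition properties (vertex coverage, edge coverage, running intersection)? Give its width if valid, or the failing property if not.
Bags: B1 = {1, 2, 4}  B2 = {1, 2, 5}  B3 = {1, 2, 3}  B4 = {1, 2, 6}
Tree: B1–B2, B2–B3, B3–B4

Yes; width 2.

Vertex coverage: the bags together contain {1, 2, 3, 4, 5, 6}, the full vertex set. Edge coverage: each edge of G has both endpoints in at least one bag. Running intersection: for every vertex, the bags containing it form a connected subtree. All three properties hold, so this is a valid tree decomposition of width max|bag| − 1 = 2, and hence tw(G) ≤ 2.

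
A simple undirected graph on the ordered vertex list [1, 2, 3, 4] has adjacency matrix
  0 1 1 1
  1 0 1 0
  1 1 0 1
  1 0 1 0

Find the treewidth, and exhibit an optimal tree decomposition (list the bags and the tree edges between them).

Each bag holds 3 vertices, so the decomposition has width 2, which upper-bounds the treewidth. For the lower bound, the 3 vertices {1, 2, 3} are pairwise adjacent, and any tree decomposition puts a clique entirely inside one bag — forcing width ≥ 2. Therefore the treewidth is 2.

Treewidth 2.
One optimal decomposition is:
Bags: B1 = {1, 2, 3}  B2 = {1, 3, 4}
Tree: B1–B2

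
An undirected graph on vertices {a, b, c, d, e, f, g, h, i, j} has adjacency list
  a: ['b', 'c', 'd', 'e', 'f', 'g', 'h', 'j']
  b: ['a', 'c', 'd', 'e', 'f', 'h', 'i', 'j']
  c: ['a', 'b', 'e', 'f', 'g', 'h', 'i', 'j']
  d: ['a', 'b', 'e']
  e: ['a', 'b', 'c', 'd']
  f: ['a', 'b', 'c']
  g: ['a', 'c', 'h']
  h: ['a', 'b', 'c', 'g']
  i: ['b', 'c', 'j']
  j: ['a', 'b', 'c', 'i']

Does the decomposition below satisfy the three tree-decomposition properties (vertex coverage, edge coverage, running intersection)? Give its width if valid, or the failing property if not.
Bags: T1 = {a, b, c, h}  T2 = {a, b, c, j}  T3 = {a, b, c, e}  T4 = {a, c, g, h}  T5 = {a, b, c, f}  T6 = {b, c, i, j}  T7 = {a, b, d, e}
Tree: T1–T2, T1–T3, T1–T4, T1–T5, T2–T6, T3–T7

Vertex coverage: the bags together contain {a, b, c, d, e, f, g, h, i, j}, the full vertex set. Edge coverage: each edge of G has both endpoints in at least one bag. Running intersection: for every vertex, the bags containing it form a connected subtree. All three properties hold, so this is a valid tree decomposition of width max|bag| − 1 = 3, and hence tw(G) ≤ 3.

Yes; width 3.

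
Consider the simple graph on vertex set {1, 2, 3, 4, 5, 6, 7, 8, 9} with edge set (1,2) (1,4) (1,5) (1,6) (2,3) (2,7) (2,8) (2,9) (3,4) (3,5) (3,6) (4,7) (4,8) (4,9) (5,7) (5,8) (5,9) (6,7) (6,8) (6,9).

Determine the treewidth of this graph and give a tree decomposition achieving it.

Treewidth 4.
Bags: B1 = {2, 4, 5, 6, 9}  B2 = {2, 4, 5, 6, 8}  B3 = {2, 4, 5, 6, 7}  B4 = {1, 2, 4, 5, 6}  B5 = {2, 3, 4, 5, 6}
Tree: B1–B2, B2–B3, B3–B4, B4–B5

Every bag has size at most 5, so the width is 5 − 1 = 4 and tw(G) ≤ 4. For the lower bound: the 5 vertex sets {5,9}, {6,8}, {4,7}, {2}, {1} are disjoint, each induces a connected subgraph, and every pair is joined by at least one edge of G. Contracting each set to a single vertex therefore yields K_{5} as a minor, and since treewidth is minor-monotone, tw(G) ≥ tw(K_{5}) = 4. Combining the bounds, tw(G) = 4.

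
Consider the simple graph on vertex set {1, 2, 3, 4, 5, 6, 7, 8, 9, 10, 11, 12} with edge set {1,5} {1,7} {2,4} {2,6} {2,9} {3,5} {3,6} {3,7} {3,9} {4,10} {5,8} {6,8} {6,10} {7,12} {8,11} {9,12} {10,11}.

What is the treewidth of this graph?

A width-3 tree decomposition is:
Bags: B1 = {2, 4, 10, 11}  B2 = {2, 6, 10, 11}  B3 = {2, 6, 8, 11}  B4 = {2, 6, 8, 9}  B5 = {3, 6, 8, 9}  B6 = {3, 5, 8, 9}  B7 = {3, 5, 9, 12}  B8 = {3, 5, 7, 12}  B9 = {1, 5, 7, 12}
Tree: B1–B2, B2–B3, B3–B4, B4–B5, B5–B6, B6–B7, B7–B8, B8–B9
Each bag holds 4 vertices, so the decomposition has width 3, which upper-bounds the treewidth. For the lower bound: the 4 vertex sets {4,10,11}, {2}, {6}, {3,5,8,9} are disjoint, each induces a connected subgraph, and every pair is joined by at least one edge of G. Contracting each set to a single vertex therefore yields K_{4} as a minor, and since treewidth is minor-monotone, tw(G) ≥ tw(K_{4}) = 3. The upper and lower bounds meet at 3, so that is the treewidth.

3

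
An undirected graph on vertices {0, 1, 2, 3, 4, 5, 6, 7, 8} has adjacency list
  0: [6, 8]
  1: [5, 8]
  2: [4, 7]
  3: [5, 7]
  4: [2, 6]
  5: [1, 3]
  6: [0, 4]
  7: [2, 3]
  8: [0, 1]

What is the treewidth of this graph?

2

A width-2 tree decomposition is:
Bags: B1 = {2, 4, 6}  B2 = {0, 2, 6}  B3 = {0, 2, 8}  B4 = {1, 2, 8}  B5 = {1, 2, 5}  B6 = {2, 3, 5}  B7 = {2, 3, 7}
Tree: B1–B2, B2–B3, B3–B4, B4–B5, B5–B6, B6–B7
Every bag has size at most 3, so the width is 3 − 1 = 2 and tw(G) ≤ 2. For the lower bound, G contains the cycle 2–4–6–0–8–1–5–3–7–2, so G is not a forest; only forests have treewidth ≤ 1, hence tw(G) ≥ 2. Hence tw(G) = 2 exactly.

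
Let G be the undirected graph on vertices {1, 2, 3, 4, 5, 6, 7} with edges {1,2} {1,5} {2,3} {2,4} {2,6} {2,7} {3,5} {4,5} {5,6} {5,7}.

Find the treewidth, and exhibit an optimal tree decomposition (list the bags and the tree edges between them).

Treewidth 2.
One optimal decomposition is:
Bags: B1 = {2, 5, 6}  B2 = {2, 4, 5}  B3 = {2, 5, 7}  B4 = {1, 2, 5}  B5 = {2, 3, 5}
Tree: B1–B2, B2–B3, B3–B4, B4–B5

Every bag has size at most 3, so the width is 3 − 1 = 2 and tw(G) ≤ 2. The edges 2–6–5–4–2 form a cycle, so G is not a tree and its treewidth is at least 2. Hence tw(G) = 2 exactly.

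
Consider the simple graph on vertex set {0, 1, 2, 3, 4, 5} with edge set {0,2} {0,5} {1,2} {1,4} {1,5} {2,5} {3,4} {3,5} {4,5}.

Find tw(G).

2

A width-2 tree decomposition is:
Bags: B1 = {3, 4, 5}  B2 = {1, 4, 5}  B3 = {1, 2, 5}  B4 = {0, 2, 5}
Tree: B1–B2, B2–B3, B3–B4
Each bag holds 3 vertices, so the decomposition has width 2, which upper-bounds the treewidth. For the lower bound, the 3 vertices {0, 2, 5} are pairwise adjacent, and any tree decomposition puts a clique entirely inside one bag — forcing width ≥ 2. Combining the bounds, tw(G) = 2.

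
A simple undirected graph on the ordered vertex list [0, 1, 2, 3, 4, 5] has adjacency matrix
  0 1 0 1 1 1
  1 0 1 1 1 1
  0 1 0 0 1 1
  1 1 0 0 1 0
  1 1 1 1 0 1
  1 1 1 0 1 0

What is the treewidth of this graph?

A width-3 tree decomposition is:
Bags: B1 = {0, 1, 4, 5}  B2 = {0, 1, 3, 4}  B3 = {1, 2, 4, 5}
Tree: B1–B2, B1–B3
The largest bag has 4 vertices, giving width 3; this decomposition certifies tw(G) ≤ 3. On the other hand G contains the 4-clique {0, 1, 3, 4}. A clique must lie in a single bag of any decomposition, so no decomposition can have width below 3. Combining the bounds, tw(G) = 3.

3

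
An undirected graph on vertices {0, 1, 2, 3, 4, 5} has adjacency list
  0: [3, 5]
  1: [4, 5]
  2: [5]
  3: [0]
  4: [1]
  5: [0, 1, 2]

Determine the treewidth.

1

A width-1 tree decomposition is:
Bags: B1 = {1, 5}  B2 = {1, 4}  B3 = {0, 5}  B4 = {0, 3}  B5 = {2, 5}
Tree: B1–B2, B1–B3, B3–B4, B3–B5
The largest bag has 2 vertices, giving width 1; this decomposition certifies tw(G) ≤ 1. Since G has at least one edge (e.g. 1–5), it is not an edgeless graph, so tw(G) ≥ 1. Hence tw(G) = 1 exactly.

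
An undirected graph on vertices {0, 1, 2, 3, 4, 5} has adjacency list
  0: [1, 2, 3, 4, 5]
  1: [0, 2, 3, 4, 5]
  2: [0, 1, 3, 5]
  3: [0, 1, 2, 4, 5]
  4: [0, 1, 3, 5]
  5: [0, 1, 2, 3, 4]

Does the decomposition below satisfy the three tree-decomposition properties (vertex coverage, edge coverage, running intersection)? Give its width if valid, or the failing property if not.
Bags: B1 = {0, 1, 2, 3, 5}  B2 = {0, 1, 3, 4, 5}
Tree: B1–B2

Every vertex of G appears in some bag (union = {0, 1, 2, 3, 4, 5}); every edge is covered by a bag; and for each vertex v the set of bags containing v is connected in the bag tree. The decomposition is therefore valid. The largest bag has 5 vertices, so the width is 4.

Yes; width 4.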